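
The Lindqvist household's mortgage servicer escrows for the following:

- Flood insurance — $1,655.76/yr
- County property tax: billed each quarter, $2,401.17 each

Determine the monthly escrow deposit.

Flood insurance = $1,655.76
County property tax = $2,401.17 × 4 = $9,604.68
Total per year = $11,260.44
Base monthly escrow = $11,260.44 / 12 = $938.37

$938.37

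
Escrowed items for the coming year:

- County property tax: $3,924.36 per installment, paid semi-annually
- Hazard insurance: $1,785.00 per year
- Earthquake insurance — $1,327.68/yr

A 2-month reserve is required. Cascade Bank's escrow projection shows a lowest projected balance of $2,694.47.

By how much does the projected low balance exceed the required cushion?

County property tax — $3,924.36 × 2 = $7,848.72
Hazard insurance — $1,785.00
Earthquake insurance — $1,327.68
Combined annual = $7,848.72 + $1,785.00 + $1,327.68 = $10,961.40
Monthly escrow = $10,961.40 ÷ 12 = $913.45
Required reserve = 2 × $913.45 = $1,826.90
Surplus = $2,694.47 − $1,826.90 = $867.57

$867.57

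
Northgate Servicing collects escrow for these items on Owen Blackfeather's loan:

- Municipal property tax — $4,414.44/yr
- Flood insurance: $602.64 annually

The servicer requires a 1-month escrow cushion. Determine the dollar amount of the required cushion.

Municipal property tax: $4,414.44 annually
Flood insurance: $602.64 annually
Total annual escrow = $5,017.08
Per month = $5,017.08 / 12 = $418.09
Reserve = 1 × $418.09 = $418.09

$418.09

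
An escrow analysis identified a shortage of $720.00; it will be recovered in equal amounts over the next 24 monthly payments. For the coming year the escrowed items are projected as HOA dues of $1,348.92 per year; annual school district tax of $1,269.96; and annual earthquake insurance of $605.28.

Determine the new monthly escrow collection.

HOA dues: $1,348.92 annually
School district tax: $1,269.96 annually
Earthquake insurance: $605.28 annually
Total per year = $1,348.92 + $1,269.96 + $605.28 = $3,224.16
Per month = $3,224.16 ÷ 12 = $268.68
Shortage spread = $720.00 / 24 = $30.00/mo
Adjusted monthly = $268.68 + $30.00 = $298.68

$298.68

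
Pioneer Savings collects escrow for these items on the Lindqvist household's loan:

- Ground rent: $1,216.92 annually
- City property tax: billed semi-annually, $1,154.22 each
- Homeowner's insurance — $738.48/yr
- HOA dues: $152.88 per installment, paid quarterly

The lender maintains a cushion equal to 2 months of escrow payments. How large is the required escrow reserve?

Ground rent: $1,216.92
City property tax: $1,154.22 × 2 = $2,308.44
Homeowner's insurance: $738.48
HOA dues: $152.88 × 4 = $611.52
Total per year = $1,216.92 + $2,308.44 + $738.48 + $611.52 = $4,875.36
Per month = $4,875.36 ÷ 12 = $406.28
Required cushion = 2 × $406.28 = $812.56

$812.56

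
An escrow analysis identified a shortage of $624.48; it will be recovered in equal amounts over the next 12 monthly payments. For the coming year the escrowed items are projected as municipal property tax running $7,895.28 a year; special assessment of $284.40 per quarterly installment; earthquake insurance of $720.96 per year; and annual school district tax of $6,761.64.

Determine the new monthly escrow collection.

$1,428.33

Municipal property tax — $7,895.28/yr
Special assessment — $284.40 × 4 = $1,137.60/yr
Earthquake insurance — $720.96/yr
School district tax — $6,761.64/yr
Annual escrow total = $7,895.28 + $1,137.60 + $720.96 + $6,761.64 = $16,515.48
Monthly escrow = $16,515.48 ÷ 12 = $1,376.29
Shortage spread = $624.48 / 12 = $52.04/mo
New monthly escrow = $1,376.29 + $52.04 = $1,428.33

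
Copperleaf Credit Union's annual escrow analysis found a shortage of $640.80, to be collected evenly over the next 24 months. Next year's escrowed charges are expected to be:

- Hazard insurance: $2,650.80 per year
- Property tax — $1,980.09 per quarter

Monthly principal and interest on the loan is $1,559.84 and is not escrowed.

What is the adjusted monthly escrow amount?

Hazard insurance = $2,650.80/yr
Property tax = $1,980.09 × 4 = $7,920.36/yr
Total annual escrow = $2,650.80 + $7,920.36 = $10,571.16
Monthly = $10,571.16 / 12 = $880.93
Shortage spread = $640.80 / 24 = $26.70/mo
New monthly escrow = $880.93 + $26.70 = $907.63

$907.63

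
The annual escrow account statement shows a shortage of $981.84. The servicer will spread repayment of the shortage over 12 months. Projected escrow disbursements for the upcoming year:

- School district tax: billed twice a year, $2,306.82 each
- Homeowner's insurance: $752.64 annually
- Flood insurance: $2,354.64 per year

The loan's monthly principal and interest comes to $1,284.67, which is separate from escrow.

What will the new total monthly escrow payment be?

School district tax: $2,306.82 × 2 = $4,613.64 annually
Homeowner's insurance: $752.64 annually
Flood insurance: $2,354.64 annually
Yearly total = $7,720.92
Per month = $7,720.92 ÷ 12 = $643.41
Shortage per month = $981.84 ÷ 12 = $81.82
Adjusted monthly = $643.41 + $81.82 = $725.23

$725.23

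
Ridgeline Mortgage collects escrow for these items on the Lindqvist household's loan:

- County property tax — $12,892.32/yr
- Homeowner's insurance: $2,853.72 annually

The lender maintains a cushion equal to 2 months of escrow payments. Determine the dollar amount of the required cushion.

$2,624.34

County property tax = $12,892.32
Homeowner's insurance = $2,853.72
Annual escrow total = $15,746.04
Base monthly escrow = $15,746.04 ÷ 12 = $1,312.17
Reserve = 2 × $1,312.17 = $2,624.34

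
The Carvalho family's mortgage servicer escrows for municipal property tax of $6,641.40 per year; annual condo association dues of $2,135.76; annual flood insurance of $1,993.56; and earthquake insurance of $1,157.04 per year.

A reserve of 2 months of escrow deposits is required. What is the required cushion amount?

Municipal property tax: $6,641.40 per year
Condo association dues: $2,135.76 per year
Flood insurance: $1,993.56 per year
Earthquake insurance: $1,157.04 per year
Total per year = $6,641.40 + $2,135.76 + $1,993.56 + $1,157.04 = $11,927.76
Monthly escrow = $11,927.76 / 12 = $993.98
Cushion = 2 × $993.98 = $1,987.96

$1,987.96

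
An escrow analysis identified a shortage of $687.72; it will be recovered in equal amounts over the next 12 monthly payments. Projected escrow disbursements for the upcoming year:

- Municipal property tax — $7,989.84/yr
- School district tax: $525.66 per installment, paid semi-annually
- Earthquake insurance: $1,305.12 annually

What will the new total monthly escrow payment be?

Municipal property tax: $7,989.84 per year
School district tax: $525.66 × 2 = $1,051.32 per year
Earthquake insurance: $1,305.12 per year
Annual escrow total = $10,346.28
Base monthly escrow = $10,346.28 / 12 = $862.19
Monthly shortage recovery: $687.72 ÷ 12 = $57.31
New monthly escrow = $862.19 + $57.31 = $919.50

$919.50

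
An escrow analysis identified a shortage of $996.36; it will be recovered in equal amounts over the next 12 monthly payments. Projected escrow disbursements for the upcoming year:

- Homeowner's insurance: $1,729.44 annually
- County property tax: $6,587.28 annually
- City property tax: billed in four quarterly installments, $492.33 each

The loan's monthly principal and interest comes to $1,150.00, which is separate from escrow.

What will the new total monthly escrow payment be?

Homeowner's insurance — $1,729.44
County property tax — $6,587.28
City property tax — $492.33 × 4 = $1,969.32
Annual escrow total = $1,729.44 + $6,587.28 + $1,969.32 = $10,286.04
Base monthly escrow = $10,286.04 / 12 = $857.17
Shortage spread = $996.36 / 12 = $83.03/mo
New monthly escrow = $857.17 + $83.03 = $940.20

$940.20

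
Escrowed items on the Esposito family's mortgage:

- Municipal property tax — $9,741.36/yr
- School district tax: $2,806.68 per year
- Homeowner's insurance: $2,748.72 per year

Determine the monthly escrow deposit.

$1,274.73

Municipal property tax: $9,741.36
School district tax: $2,806.68
Homeowner's insurance: $2,748.72
Annual escrow total = $9,741.36 + $2,806.68 + $2,748.72 = $15,296.76
Monthly = $15,296.76 / 12 = $1,274.73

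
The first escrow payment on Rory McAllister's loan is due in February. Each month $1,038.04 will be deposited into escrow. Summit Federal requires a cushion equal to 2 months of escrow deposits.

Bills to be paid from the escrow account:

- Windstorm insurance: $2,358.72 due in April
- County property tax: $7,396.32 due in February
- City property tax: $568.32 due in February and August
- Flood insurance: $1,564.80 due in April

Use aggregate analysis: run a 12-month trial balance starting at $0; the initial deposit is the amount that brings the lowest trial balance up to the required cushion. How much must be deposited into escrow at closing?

Cushion = 2 × $1,038.04 = $2,076.08
Trial balance (start $0, +$1,038.04 each month, − disbursements):
  Feb: +$1,038.04 − $7,964.64 → -$6,926.60
  Mar: +$1,038.04 → -$5,888.56
  Apr: +$1,038.04 − $3,923.52 → -$8,774.04
  May: +$1,038.04 → -$7,736.00
  Jun: +$1,038.04 → -$6,697.96
  Jul: +$1,038.04 → -$5,659.92
  Aug: +$1,038.04 − $568.32 → -$5,190.20
  Sep: +$1,038.04 → -$4,152.16
  Oct: +$1,038.04 → -$3,114.12
  Nov: +$1,038.04 → -$2,076.08
  Dec: +$1,038.04 → -$1,038.04
  Jan: +$1,038.04 → $0.00
Lowest trial balance = -$8,774.04 (Apr)
Initial deposit = cushion − low point = $2,076.08 − (-$8,774.04) = $10,850.12

$10,850.12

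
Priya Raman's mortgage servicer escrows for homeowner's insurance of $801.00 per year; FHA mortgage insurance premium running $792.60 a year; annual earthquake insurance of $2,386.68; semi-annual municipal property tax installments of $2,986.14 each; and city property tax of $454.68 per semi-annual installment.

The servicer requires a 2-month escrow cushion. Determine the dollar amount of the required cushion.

Homeowner's insurance: $801.00 annually
FHA mortgage insurance premium: $792.60 annually
Earthquake insurance: $2,386.68 annually
Municipal property tax: $2,986.14 × 2 = $5,972.28 annually
City property tax: $454.68 × 2 = $909.36 annually
Yearly total = $801.00 + $792.60 + $2,386.68 + $5,972.28 + $909.36 = $10,861.92
Monthly = $10,861.92 / 12 = $905.16
Required cushion = 2 × $905.16 = $1,810.32

$1,810.32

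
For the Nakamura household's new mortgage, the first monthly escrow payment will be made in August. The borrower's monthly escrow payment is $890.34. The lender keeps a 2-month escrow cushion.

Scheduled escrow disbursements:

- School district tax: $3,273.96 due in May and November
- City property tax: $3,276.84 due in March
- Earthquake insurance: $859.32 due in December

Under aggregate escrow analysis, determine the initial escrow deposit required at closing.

$3,561.36

Cushion = 2 × $890.34 = $1,780.68
Trial balance (start $0, +$890.34 each month, − disbursements):
  Aug: +$890.34 → $890.34
  Sep: +$890.34 → $1,780.68
  Oct: +$890.34 → $2,671.02
  Nov: +$890.34 − $3,273.96 → $287.40
  Dec: +$890.34 − $859.32 → $318.42
  Jan: +$890.34 → $1,208.76
  Feb: +$890.34 → $2,099.10
  Mar: +$890.34 − $3,276.84 → -$287.40
  Apr: +$890.34 → $602.94
  May: +$890.34 − $3,273.96 → -$1,780.68
  Jun: +$890.34 → -$890.34
  Jul: +$890.34 → $0.00
Lowest trial balance = -$1,780.68 (May)
Initial deposit = cushion − low point = $1,780.68 − (-$1,780.68) = $3,561.36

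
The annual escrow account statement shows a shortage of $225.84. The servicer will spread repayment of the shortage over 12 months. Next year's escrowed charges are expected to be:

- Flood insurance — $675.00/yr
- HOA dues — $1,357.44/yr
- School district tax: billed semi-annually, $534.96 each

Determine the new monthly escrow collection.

$277.35

Flood insurance = $675.00/yr
HOA dues = $1,357.44/yr
School district tax = $534.96 × 2 = $1,069.92/yr
Annual escrow total = $3,102.36
Monthly = $3,102.36 ÷ 12 = $258.53
Monthly shortage recovery: $225.84 ÷ 12 = $18.82
New monthly escrow = $258.53 + $18.82 = $277.35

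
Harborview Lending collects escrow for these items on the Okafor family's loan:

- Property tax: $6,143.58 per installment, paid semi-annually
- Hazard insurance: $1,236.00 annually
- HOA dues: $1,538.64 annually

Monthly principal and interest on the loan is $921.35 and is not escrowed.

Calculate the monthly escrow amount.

$1,255.15

Property tax — $6,143.58 × 2 = $12,287.16 per year
Hazard insurance — $1,236.00 per year
HOA dues — $1,538.64 per year
Total per year = $15,061.80
Base monthly escrow = $15,061.80 ÷ 12 = $1,255.15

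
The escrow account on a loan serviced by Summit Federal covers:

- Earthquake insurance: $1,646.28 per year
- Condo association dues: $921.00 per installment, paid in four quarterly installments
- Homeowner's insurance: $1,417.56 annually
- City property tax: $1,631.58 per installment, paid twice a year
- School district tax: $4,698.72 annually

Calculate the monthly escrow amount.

$1,225.81

Earthquake insurance = $1,646.28 per year
Condo association dues = $921.00 × 4 = $3,684.00 per year
Homeowner's insurance = $1,417.56 per year
City property tax = $1,631.58 × 2 = $3,263.16 per year
School district tax = $4,698.72 per year
Total per year = $14,709.72
Monthly = $14,709.72 / 12 = $1,225.81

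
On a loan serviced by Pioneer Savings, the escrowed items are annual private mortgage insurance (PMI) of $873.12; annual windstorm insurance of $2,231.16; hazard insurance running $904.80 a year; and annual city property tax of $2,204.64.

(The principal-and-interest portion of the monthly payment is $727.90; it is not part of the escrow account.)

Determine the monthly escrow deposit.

Private mortgage insurance (PMI): $873.12 annually
Windstorm insurance: $2,231.16 annually
Hazard insurance: $904.80 annually
City property tax: $2,204.64 annually
Annual escrow total = $873.12 + $2,231.16 + $904.80 + $2,204.64 = $6,213.72
Monthly = $6,213.72 ÷ 12 = $517.81

$517.81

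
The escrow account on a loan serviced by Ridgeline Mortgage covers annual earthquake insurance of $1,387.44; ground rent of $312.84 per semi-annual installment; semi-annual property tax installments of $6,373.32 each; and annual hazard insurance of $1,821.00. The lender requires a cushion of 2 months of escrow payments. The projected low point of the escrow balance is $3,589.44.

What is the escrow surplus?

$825.98

Earthquake insurance: $1,387.44 annually
Ground rent: $312.84 × 2 = $625.68 annually
Property tax: $6,373.32 × 2 = $12,746.64 annually
Hazard insurance: $1,821.00 annually
Combined annual = $1,387.44 + $625.68 + $12,746.64 + $1,821.00 = $16,580.76
Per month = $16,580.76 ÷ 12 = $1,381.73
Required cushion = 2 × $1,381.73 = $2,763.46
Surplus = $3,589.44 − $2,763.46 = $825.98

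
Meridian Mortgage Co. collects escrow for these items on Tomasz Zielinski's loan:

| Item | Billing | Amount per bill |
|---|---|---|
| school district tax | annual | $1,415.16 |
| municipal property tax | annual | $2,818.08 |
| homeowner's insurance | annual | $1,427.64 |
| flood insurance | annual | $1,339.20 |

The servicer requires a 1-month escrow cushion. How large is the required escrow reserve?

School district tax = $1,415.16/yr
Municipal property tax = $2,818.08/yr
Homeowner's insurance = $1,427.64/yr
Flood insurance = $1,339.20/yr
Total annual escrow = $7,000.08
Per month = $7,000.08 / 12 = $583.34
Required cushion = 1 × $583.34 = $583.34

$583.34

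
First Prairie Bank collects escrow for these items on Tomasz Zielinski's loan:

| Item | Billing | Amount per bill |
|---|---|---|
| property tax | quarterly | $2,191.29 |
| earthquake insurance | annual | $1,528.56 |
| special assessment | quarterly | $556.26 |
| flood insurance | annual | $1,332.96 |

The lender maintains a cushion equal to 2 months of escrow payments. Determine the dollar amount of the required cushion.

Property tax = $2,191.29 × 4 = $8,765.16 per year
Earthquake insurance = $1,528.56 per year
Special assessment = $556.26 × 4 = $2,225.04 per year
Flood insurance = $1,332.96 per year
Total annual escrow = $13,851.72
Per month = $13,851.72 ÷ 12 = $1,154.31
Cushion = 2 × $1,154.31 = $2,308.62

$2,308.62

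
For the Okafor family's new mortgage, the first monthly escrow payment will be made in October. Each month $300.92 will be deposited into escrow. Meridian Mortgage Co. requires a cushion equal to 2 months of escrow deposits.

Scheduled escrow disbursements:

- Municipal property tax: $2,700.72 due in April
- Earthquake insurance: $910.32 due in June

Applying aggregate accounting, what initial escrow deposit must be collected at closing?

$1,504.60

Cushion = 2 × $300.92 = $601.84
Trial balance (start $0, +$300.92 each month, − disbursements):
  Oct: +$300.92 → $300.92
  Nov: +$300.92 → $601.84
  Dec: +$300.92 → $902.76
  Jan: +$300.92 → $1,203.68
  Feb: +$300.92 → $1,504.60
  Mar: +$300.92 → $1,805.52
  Apr: +$300.92 − $2,700.72 → -$594.28
  May: +$300.92 → -$293.36
  Jun: +$300.92 − $910.32 → -$902.76
  Jul: +$300.92 → -$601.84
  Aug: +$300.92 → -$300.92
  Sep: +$300.92 → $0.00
Lowest trial balance = -$902.76 (Jun)
Initial deposit = cushion − low point = $601.84 − (-$902.76) = $1,504.60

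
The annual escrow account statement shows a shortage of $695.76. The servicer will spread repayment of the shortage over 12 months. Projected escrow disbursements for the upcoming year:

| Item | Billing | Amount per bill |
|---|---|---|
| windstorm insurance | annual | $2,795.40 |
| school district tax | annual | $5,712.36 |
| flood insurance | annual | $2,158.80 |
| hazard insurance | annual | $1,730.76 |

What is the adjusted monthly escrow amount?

$1,091.09

Windstorm insurance — $2,795.40 per year
School district tax — $5,712.36 per year
Flood insurance — $2,158.80 per year
Hazard insurance — $1,730.76 per year
Annual escrow total = $2,795.40 + $5,712.36 + $2,158.80 + $1,730.76 = $12,397.32
Per month = $12,397.32 ÷ 12 = $1,033.11
Monthly shortage recovery: $695.76 ÷ 12 = $57.98
Adjusted monthly = $1,033.11 + $57.98 = $1,091.09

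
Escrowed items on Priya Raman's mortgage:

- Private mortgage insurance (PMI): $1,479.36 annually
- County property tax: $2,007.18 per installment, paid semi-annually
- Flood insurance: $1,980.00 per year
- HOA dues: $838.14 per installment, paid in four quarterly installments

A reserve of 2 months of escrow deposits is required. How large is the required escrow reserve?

Private mortgage insurance (PMI) — $1,479.36 annually
County property tax — $2,007.18 × 2 = $4,014.36 annually
Flood insurance — $1,980.00 annually
HOA dues — $838.14 × 4 = $3,352.56 annually
Combined annual = $1,479.36 + $4,014.36 + $1,980.00 + $3,352.56 = $10,826.28
Monthly escrow = $10,826.28 ÷ 12 = $902.19
Reserve = 2 × $902.19 = $1,804.38

$1,804.38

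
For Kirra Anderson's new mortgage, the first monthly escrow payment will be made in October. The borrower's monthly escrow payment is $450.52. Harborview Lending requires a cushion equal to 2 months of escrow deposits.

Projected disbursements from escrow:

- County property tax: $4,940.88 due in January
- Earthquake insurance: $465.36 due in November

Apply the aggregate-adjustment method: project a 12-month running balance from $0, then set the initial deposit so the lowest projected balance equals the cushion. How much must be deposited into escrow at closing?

Cushion = 2 × $450.52 = $901.04
Trial balance (start $0, +$450.52 each month, − disbursements):
  Oct: +$450.52 → $450.52
  Nov: +$450.52 − $465.36 → $435.68
  Dec: +$450.52 → $886.20
  Jan: +$450.52 − $4,940.88 → -$3,604.16
  Feb: +$450.52 → -$3,153.64
  Mar: +$450.52 → -$2,703.12
  Apr: +$450.52 → -$2,252.60
  May: +$450.52 → -$1,802.08
  Jun: +$450.52 → -$1,351.56
  Jul: +$450.52 → -$901.04
  Aug: +$450.52 → -$450.52
  Sep: +$450.52 → $0.00
Lowest trial balance = -$3,604.16 (Jan)
Initial deposit = cushion − low point = $901.04 − (-$3,604.16) = $4,505.20

$4,505.20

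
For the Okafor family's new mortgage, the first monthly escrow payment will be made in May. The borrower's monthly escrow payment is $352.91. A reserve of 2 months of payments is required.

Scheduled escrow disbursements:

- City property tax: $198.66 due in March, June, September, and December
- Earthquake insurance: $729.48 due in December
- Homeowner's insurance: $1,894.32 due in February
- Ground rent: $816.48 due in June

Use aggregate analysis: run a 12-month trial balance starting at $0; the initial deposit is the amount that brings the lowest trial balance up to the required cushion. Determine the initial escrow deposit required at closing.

$1,212.98

Cushion = 2 × $352.91 = $705.82
Trial balance (start $0, +$352.91 each month, − disbursements):
  May: +$352.91 → $352.91
  Jun: +$352.91 − $1,015.14 → -$309.32
  Jul: +$352.91 → $43.59
  Aug: +$352.91 → $396.50
  Sep: +$352.91 − $198.66 → $550.75
  Oct: +$352.91 → $903.66
  Nov: +$352.91 → $1,256.57
  Dec: +$352.91 − $928.14 → $681.34
  Jan: +$352.91 → $1,034.25
  Feb: +$352.91 − $1,894.32 → -$507.16
  Mar: +$352.91 − $198.66 → -$352.91
  Apr: +$352.91 → $0.00
Lowest trial balance = -$507.16 (Feb)
Initial deposit = cushion − low point = $705.82 − (-$507.16) = $1,212.98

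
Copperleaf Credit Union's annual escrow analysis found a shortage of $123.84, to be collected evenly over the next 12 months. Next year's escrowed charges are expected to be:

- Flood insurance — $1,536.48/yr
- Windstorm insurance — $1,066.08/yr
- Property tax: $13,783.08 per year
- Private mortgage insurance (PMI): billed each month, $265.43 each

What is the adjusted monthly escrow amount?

Flood insurance — $1,536.48 annually
Windstorm insurance — $1,066.08 annually
Property tax — $13,783.08 annually
Private mortgage insurance (PMI) — $265.43 × 12 = $3,185.16 annually
Annual escrow total = $1,536.48 + $1,066.08 + $13,783.08 + $3,185.16 = $19,570.80
Monthly escrow = $19,570.80 ÷ 12 = $1,630.90
Monthly shortage recovery: $123.84 / 12 = $10.32
Adjusted monthly = $1,630.90 + $10.32 = $1,641.22

$1,641.22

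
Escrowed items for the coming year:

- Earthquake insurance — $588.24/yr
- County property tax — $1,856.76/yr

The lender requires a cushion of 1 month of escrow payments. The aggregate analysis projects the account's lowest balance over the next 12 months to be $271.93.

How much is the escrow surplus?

Earthquake insurance: $588.24/yr
County property tax: $1,856.76/yr
Annual escrow total = $588.24 + $1,856.76 = $2,445.00
Monthly = $2,445.00 / 12 = $203.75
Required cushion = 1 × $203.75 = $203.75
Excess over cushion: $271.93 − $203.75 = $68.18

$68.18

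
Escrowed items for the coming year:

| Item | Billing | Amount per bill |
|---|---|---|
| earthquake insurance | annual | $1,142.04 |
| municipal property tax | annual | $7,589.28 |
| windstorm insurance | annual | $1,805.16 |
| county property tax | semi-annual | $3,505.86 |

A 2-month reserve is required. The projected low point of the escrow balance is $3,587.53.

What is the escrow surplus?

Earthquake insurance — $1,142.04/yr
Municipal property tax — $7,589.28/yr
Windstorm insurance — $1,805.16/yr
County property tax — $3,505.86 × 2 = $7,011.72/yr
Total annual escrow = $1,142.04 + $7,589.28 + $1,805.16 + $7,011.72 = $17,548.20
Base monthly escrow = $17,548.20 / 12 = $1,462.35
Required cushion = 2 × $1,462.35 = $2,924.70
Surplus = $3,587.53 − $2,924.70 = $662.83

$662.83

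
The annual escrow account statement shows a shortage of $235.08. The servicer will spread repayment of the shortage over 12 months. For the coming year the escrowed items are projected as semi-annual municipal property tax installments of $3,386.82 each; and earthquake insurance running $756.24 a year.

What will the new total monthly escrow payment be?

$647.08

Municipal property tax = $3,386.82 × 2 = $6,773.64 annually
Earthquake insurance = $756.24 annually
Combined annual = $7,529.88
Per month = $7,529.88 ÷ 12 = $627.49
Shortage spread = $235.08 ÷ 12 = $19.59/mo
New monthly escrow = $627.49 + $19.59 = $647.08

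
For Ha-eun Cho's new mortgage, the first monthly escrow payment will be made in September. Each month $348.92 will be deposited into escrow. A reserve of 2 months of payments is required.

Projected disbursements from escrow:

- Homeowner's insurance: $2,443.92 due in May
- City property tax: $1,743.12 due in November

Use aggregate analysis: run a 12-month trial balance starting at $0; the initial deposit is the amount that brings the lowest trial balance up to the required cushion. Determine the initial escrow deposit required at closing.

Cushion = 2 × $348.92 = $697.84
Trial balance (start $0, +$348.92 each month, − disbursements):
  Sep: +$348.92 → $348.92
  Oct: +$348.92 → $697.84
  Nov: +$348.92 − $1,743.12 → -$696.36
  Dec: +$348.92 → -$347.44
  Jan: +$348.92 → $1.48
  Feb: +$348.92 → $350.40
  Mar: +$348.92 → $699.32
  Apr: +$348.92 → $1,048.24
  May: +$348.92 − $2,443.92 → -$1,046.76
  Jun: +$348.92 → -$697.84
  Jul: +$348.92 → -$348.92
  Aug: +$348.92 → $0.00
Lowest trial balance = -$1,046.76 (May)
Initial deposit = cushion − low point = $697.84 − (-$1,046.76) = $1,744.60

$1,744.60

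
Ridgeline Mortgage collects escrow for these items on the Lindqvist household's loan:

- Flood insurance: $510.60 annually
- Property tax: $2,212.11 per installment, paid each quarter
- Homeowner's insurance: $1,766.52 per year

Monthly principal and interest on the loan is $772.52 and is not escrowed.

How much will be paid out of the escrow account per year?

$11,125.56

Flood insurance = $510.60/yr
Property tax = $2,212.11 × 4 = $8,848.44/yr
Homeowner's insurance = $1,766.52/yr
Combined annual = $510.60 + $8,848.44 + $1,766.52 = $11,125.56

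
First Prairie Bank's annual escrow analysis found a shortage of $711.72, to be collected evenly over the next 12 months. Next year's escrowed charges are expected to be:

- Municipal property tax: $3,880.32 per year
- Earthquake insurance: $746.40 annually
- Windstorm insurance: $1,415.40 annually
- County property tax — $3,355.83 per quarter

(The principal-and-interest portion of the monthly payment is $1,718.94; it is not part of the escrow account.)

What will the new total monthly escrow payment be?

$1,681.43

Municipal property tax = $3,880.32
Earthquake insurance = $746.40
Windstorm insurance = $1,415.40
County property tax = $3,355.83 × 4 = $13,423.32
Annual escrow total = $3,880.32 + $746.40 + $1,415.40 + $13,423.32 = $19,465.44
Monthly escrow = $19,465.44 / 12 = $1,622.12
Monthly shortage recovery: $711.72 / 12 = $59.31
New monthly escrow = $1,622.12 + $59.31 = $1,681.43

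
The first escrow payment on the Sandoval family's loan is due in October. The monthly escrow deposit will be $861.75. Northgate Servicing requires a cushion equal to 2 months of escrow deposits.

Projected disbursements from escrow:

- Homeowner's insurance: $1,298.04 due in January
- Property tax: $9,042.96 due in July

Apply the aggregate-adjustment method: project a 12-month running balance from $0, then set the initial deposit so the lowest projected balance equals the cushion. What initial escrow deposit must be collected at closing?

$3,447.00

Cushion = 2 × $861.75 = $1,723.50
Trial balance (start $0, +$861.75 each month, − disbursements):
  Oct: +$861.75 → $861.75
  Nov: +$861.75 → $1,723.50
  Dec: +$861.75 → $2,585.25
  Jan: +$861.75 − $1,298.04 → $2,148.96
  Feb: +$861.75 → $3,010.71
  Mar: +$861.75 → $3,872.46
  Apr: +$861.75 → $4,734.21
  May: +$861.75 → $5,595.96
  Jun: +$861.75 → $6,457.71
  Jul: +$861.75 − $9,042.96 → -$1,723.50
  Aug: +$861.75 → -$861.75
  Sep: +$861.75 → $0.00
Lowest trial balance = -$1,723.50 (Jul)
Initial deposit = cushion − low point = $1,723.50 − (-$1,723.50) = $3,447.00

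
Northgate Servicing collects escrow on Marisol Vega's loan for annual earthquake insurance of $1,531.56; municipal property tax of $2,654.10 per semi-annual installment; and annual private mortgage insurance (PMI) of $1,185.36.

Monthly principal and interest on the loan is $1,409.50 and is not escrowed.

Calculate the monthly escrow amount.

$668.76

Earthquake insurance = $1,531.56 per year
Municipal property tax = $2,654.10 × 2 = $5,308.20 per year
Private mortgage insurance (PMI) = $1,185.36 per year
Total annual escrow = $8,025.12
Monthly = $8,025.12 ÷ 12 = $668.76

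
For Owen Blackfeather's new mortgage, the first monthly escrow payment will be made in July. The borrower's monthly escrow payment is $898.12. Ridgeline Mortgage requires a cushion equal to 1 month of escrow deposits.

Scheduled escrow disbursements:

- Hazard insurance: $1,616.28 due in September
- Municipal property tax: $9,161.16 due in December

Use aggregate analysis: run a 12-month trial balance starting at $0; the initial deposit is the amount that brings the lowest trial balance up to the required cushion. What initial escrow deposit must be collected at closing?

Cushion = 1 × $898.12 = $898.12
Trial balance (start $0, +$898.12 each month, − disbursements):
  Jul: +$898.12 → $898.12
  Aug: +$898.12 → $1,796.24
  Sep: +$898.12 − $1,616.28 → $1,078.08
  Oct: +$898.12 → $1,976.20
  Nov: +$898.12 → $2,874.32
  Dec: +$898.12 − $9,161.16 → -$5,388.72
  Jan: +$898.12 → -$4,490.60
  Feb: +$898.12 → -$3,592.48
  Mar: +$898.12 → -$2,694.36
  Apr: +$898.12 → -$1,796.24
  May: +$898.12 → -$898.12
  Jun: +$898.12 → $0.00
Lowest trial balance = -$5,388.72 (Dec)
Initial deposit = cushion − low point = $898.12 − (-$5,388.72) = $6,286.84

$6,286.84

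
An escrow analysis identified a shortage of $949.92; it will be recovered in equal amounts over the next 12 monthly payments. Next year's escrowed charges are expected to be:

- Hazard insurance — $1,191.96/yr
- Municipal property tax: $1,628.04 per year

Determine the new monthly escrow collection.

$314.16

Hazard insurance: $1,191.96
Municipal property tax: $1,628.04
Total per year = $1,191.96 + $1,628.04 = $2,820.00
Monthly = $2,820.00 ÷ 12 = $235.00
Shortage per month = $949.92 ÷ 12 = $79.16
Adjusted monthly = $235.00 + $79.16 = $314.16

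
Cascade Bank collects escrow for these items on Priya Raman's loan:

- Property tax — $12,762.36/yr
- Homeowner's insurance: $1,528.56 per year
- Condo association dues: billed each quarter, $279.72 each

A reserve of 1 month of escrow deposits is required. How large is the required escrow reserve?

$1,284.15

Property tax: $12,762.36 per year
Homeowner's insurance: $1,528.56 per year
Condo association dues: $279.72 × 4 = $1,118.88 per year
Annual escrow total = $15,409.80
Monthly escrow = $15,409.80 / 12 = $1,284.15
Cushion = 1 × $1,284.15 = $1,284.15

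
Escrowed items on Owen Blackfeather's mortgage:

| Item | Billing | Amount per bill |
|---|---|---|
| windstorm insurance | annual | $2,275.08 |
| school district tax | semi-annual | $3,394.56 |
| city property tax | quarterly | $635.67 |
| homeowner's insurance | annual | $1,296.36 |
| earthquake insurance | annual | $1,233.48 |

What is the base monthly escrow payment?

Windstorm insurance: $2,275.08
School district tax: $3,394.56 × 2 = $6,789.12
City property tax: $635.67 × 4 = $2,542.68
Homeowner's insurance: $1,296.36
Earthquake insurance: $1,233.48
Total per year = $14,136.72
Monthly = $14,136.72 ÷ 12 = $1,178.06

$1,178.06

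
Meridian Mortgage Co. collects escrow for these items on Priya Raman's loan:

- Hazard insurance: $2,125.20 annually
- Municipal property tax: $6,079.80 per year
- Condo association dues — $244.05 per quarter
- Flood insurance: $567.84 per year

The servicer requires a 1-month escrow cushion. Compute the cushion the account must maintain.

$812.42

Hazard insurance: $2,125.20 per year
Municipal property tax: $6,079.80 per year
Condo association dues: $244.05 × 4 = $976.20 per year
Flood insurance: $567.84 per year
Yearly total = $9,749.04
Monthly = $9,749.04 / 12 = $812.42
Cushion = 1 × $812.42 = $812.42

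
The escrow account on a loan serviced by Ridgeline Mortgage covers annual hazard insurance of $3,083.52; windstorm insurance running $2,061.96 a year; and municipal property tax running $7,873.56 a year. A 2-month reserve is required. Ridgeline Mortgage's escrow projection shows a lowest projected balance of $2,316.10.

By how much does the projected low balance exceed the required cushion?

Hazard insurance — $3,083.52 per year
Windstorm insurance — $2,061.96 per year
Municipal property tax — $7,873.56 per year
Combined annual = $3,083.52 + $2,061.96 + $7,873.56 = $13,019.04
Monthly escrow = $13,019.04 ÷ 12 = $1,084.92
Required cushion = 2 × $1,084.92 = $2,169.84
Surplus = $2,316.10 − $2,169.84 = $146.26

$146.26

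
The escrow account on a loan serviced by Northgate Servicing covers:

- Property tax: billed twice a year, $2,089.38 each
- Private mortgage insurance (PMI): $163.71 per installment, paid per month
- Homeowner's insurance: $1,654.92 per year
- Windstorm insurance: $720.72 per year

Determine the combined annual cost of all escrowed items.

Property tax: $2,089.38 × 2 = $4,178.76 per year
Private mortgage insurance (PMI): $163.71 × 12 = $1,964.52 per year
Homeowner's insurance: $1,654.92 per year
Windstorm insurance: $720.72 per year
Combined annual = $4,178.76 + $1,964.52 + $1,654.92 + $720.72 = $8,518.92

$8,518.92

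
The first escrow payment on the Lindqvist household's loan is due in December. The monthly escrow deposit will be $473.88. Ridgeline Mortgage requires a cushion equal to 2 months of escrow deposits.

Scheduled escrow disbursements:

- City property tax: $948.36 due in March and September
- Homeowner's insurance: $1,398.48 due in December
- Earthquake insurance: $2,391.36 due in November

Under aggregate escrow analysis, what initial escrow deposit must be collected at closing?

Cushion = 2 × $473.88 = $947.76
Trial balance (start $0, +$473.88 each month, − disbursements):
  Dec: +$473.88 − $1,398.48 → -$924.60
  Jan: +$473.88 → -$450.72
  Feb: +$473.88 → $23.16
  Mar: +$473.88 − $948.36 → -$451.32
  Apr: +$473.88 → $22.56
  May: +$473.88 → $496.44
  Jun: +$473.88 → $970.32
  Jul: +$473.88 → $1,444.20
  Aug: +$473.88 → $1,918.08
  Sep: +$473.88 − $948.36 → $1,443.60
  Oct: +$473.88 → $1,917.48
  Nov: +$473.88 − $2,391.36 → $0.00
Lowest trial balance = -$924.60 (Dec)
Initial deposit = cushion − low point = $947.76 − (-$924.60) = $1,872.36

$1,872.36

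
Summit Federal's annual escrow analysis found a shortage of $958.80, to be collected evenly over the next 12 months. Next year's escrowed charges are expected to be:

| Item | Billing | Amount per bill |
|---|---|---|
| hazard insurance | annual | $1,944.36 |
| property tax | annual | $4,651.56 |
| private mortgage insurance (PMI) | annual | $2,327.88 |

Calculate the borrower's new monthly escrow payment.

$823.55

Hazard insurance = $1,944.36 per year
Property tax = $4,651.56 per year
Private mortgage insurance (PMI) = $2,327.88 per year
Yearly total = $1,944.36 + $4,651.56 + $2,327.88 = $8,923.80
Monthly escrow = $8,923.80 ÷ 12 = $743.65
Shortage per month = $958.80 ÷ 12 = $79.90
Adjusted monthly = $743.65 + $79.90 = $823.55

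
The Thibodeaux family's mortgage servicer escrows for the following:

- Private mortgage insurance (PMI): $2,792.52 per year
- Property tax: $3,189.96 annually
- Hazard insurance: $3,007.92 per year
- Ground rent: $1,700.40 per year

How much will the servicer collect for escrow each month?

Private mortgage insurance (PMI) = $2,792.52 per year
Property tax = $3,189.96 per year
Hazard insurance = $3,007.92 per year
Ground rent = $1,700.40 per year
Annual escrow total = $2,792.52 + $3,189.96 + $3,007.92 + $1,700.40 = $10,690.80
Monthly = $10,690.80 ÷ 12 = $890.90

$890.90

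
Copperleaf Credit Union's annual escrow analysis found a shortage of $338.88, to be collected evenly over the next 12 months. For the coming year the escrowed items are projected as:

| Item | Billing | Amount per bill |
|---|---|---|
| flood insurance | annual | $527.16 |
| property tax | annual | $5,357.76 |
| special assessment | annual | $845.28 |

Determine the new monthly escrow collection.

$589.09

Flood insurance = $527.16
Property tax = $5,357.76
Special assessment = $845.28
Total annual escrow = $527.16 + $5,357.76 + $845.28 = $6,730.20
Per month = $6,730.20 / 12 = $560.85
Shortage spread = $338.88 / 12 = $28.24/mo
Adjusted monthly = $560.85 + $28.24 = $589.09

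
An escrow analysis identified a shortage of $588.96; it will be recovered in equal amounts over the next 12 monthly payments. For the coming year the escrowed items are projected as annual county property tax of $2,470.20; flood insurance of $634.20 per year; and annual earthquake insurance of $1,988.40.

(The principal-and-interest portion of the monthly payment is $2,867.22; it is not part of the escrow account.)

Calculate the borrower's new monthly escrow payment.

County property tax — $2,470.20/yr
Flood insurance — $634.20/yr
Earthquake insurance — $1,988.40/yr
Combined annual = $5,092.80
Monthly = $5,092.80 / 12 = $424.40
Shortage per month = $588.96 / 12 = $49.08
New monthly escrow = $424.40 + $49.08 = $473.48

$473.48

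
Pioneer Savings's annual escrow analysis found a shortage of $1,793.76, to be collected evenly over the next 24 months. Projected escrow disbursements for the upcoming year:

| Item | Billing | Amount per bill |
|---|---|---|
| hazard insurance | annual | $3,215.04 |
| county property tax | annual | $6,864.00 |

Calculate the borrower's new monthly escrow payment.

$914.66

Hazard insurance: $3,215.04
County property tax: $6,864.00
Total annual escrow = $3,215.04 + $6,864.00 = $10,079.04
Per month = $10,079.04 / 12 = $839.92
Shortage spread = $1,793.76 / 24 = $74.74/mo
New monthly escrow = $839.92 + $74.74 = $914.66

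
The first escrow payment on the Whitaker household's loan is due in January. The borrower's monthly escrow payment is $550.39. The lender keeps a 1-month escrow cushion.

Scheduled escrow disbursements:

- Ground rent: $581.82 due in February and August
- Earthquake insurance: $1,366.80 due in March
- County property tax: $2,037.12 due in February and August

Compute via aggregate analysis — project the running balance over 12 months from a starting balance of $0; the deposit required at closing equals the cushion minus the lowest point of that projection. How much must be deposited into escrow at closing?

$2,884.96

Cushion = 1 × $550.39 = $550.39
Trial balance (start $0, +$550.39 each month, − disbursements):
  Jan: +$550.39 → $550.39
  Feb: +$550.39 − $2,618.94 → -$1,518.16
  Mar: +$550.39 − $1,366.80 → -$2,334.57
  Apr: +$550.39 → -$1,784.18
  May: +$550.39 → -$1,233.79
  Jun: +$550.39 → -$683.40
  Jul: +$550.39 → -$133.01
  Aug: +$550.39 − $2,618.94 → -$2,201.56
  Sep: +$550.39 → -$1,651.17
  Oct: +$550.39 → -$1,100.78
  Nov: +$550.39 → -$550.39
  Dec: +$550.39 → $0.00
Lowest trial balance = -$2,334.57 (Mar)
Initial deposit = cushion − low point = $550.39 − (-$2,334.57) = $2,884.96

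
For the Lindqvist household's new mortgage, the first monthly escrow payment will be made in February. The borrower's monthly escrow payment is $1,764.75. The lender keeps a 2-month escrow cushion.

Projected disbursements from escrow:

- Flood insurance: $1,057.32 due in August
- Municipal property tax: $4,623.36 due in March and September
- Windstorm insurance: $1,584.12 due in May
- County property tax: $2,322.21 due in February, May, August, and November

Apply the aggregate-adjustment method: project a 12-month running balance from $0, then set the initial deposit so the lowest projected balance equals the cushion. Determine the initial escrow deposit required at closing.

$8,266.29

Cushion = 2 × $1,764.75 = $3,529.50
Trial balance (start $0, +$1,764.75 each month, − disbursements):
  Feb: +$1,764.75 − $2,322.21 → -$557.46
  Mar: +$1,764.75 − $4,623.36 → -$3,416.07
  Apr: +$1,764.75 → -$1,651.32
  May: +$1,764.75 − $3,906.33 → -$3,792.90
  Jun: +$1,764.75 → -$2,028.15
  Jul: +$1,764.75 → -$263.40
  Aug: +$1,764.75 − $3,379.53 → -$1,878.18
  Sep: +$1,764.75 − $4,623.36 → -$4,736.79
  Oct: +$1,764.75 → -$2,972.04
  Nov: +$1,764.75 − $2,322.21 → -$3,529.50
  Dec: +$1,764.75 → -$1,764.75
  Jan: +$1,764.75 → $0.00
Lowest trial balance = -$4,736.79 (Sep)
Initial deposit = cushion − low point = $3,529.50 − (-$4,736.79) = $8,266.29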